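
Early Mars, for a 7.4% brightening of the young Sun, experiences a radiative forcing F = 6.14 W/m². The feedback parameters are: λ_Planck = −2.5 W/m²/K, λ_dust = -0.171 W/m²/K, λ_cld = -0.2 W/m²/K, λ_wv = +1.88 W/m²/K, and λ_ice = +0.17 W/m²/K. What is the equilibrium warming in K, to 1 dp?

7.5 K

Net feedback parameter λ = (−2.5) + (-0.171) + (-0.2) + (+1.88) + (+0.17) = -0.821 W/m²/K.
ΔT = −F/λ = −6.14/(-0.821) = 7.5 K.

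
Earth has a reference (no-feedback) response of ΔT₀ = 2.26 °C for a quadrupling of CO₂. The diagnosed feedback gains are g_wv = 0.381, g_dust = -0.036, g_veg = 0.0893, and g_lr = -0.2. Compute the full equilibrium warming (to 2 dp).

2.95 °C

Total gain g = 0.381 − 0.036 + 0.0893 − 0.2 = 0.2343.
Amplification A = 1/(1 − 0.2343) = 1.306.
ΔT = 2.26 × 1.306 = 2.95 °C.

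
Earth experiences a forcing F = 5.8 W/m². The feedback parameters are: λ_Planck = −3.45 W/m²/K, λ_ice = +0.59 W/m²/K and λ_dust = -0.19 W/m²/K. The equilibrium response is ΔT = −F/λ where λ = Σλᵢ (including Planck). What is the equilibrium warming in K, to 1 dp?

1.9 K

Net feedback parameter λ = (−3.45) + (+0.59) + (-0.19) = -3.05 W/m²/K.
ΔT = −F/λ = −5.8/(-3.05) = 1.9 K.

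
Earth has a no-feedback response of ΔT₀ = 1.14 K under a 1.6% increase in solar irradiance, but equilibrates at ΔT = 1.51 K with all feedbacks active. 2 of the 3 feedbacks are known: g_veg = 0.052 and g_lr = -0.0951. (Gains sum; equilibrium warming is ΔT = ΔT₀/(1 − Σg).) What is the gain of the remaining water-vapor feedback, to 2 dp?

Amplification A = ΔT/ΔT₀ = 1.51/1.14 = 1.325.
Total gain g = 1 − 1/A = 1 − 1/1.325 = 0.2453.
Known gains sum to 0.052 − 0.0951 = -0.0431.
g_wv = 0.2453 + 0.0431 = 0.29.

0.29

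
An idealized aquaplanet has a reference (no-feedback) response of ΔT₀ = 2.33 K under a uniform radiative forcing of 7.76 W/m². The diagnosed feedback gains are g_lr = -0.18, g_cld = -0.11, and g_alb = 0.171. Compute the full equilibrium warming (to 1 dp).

2.1 K

Total gain g = -0.18 − 0.11 + 0.171 = -0.119.
Amplification A = 1/(1 + 0.119) = 0.8937.
ΔT = 2.33 × 0.8937 = 2.1 K.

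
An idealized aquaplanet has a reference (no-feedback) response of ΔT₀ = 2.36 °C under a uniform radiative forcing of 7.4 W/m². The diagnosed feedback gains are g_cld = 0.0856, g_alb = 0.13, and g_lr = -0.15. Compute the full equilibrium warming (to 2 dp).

2.53 °C

Total gain g = 0.0856 + 0.13 − 0.15 = 0.0656.
Amplification A = 1/(1 − 0.0656) = 1.07.
ΔT = 2.36 × 1.07 = 2.53 °C.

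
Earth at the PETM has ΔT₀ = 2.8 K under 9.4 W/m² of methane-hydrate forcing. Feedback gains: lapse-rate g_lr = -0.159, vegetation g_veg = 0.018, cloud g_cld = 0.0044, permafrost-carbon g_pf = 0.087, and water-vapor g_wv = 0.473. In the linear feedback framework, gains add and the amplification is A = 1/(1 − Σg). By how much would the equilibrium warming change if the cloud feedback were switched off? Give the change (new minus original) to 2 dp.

Original: g = 0.4234, ΔT = 2.8/(1−0.4234) = 4.8561 K.
Without cloud: g' = 0.419, ΔT' = 2.8/(1−0.419) = 4.8193 K.
Change = 4.8193 − 4.8561 = -0.04 K.

-0.04 K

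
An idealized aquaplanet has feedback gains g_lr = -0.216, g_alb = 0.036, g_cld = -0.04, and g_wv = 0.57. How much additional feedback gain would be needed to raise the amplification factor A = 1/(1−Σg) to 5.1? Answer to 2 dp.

Current total gain = 0.35.
Target gain for A = 5.1: g* = 1 − 1/5.1 = 0.8039.
Additional gain needed = 0.8039 − 0.35 = 0.45.

0.45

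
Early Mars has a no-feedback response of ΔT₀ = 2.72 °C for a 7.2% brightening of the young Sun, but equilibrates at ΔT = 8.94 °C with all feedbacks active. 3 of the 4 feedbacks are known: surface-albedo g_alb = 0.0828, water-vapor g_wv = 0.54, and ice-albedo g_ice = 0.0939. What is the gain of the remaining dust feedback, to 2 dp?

Amplification A = ΔT/ΔT₀ = 8.94/2.72 = 3.287.
Total gain g = 1 − 1/A = 1 − 1/3.287 = 0.6958.
Known gains sum to 0.0828 + 0.54 + 0.0939 = 0.7167.
g_dust = 0.6958 − 0.7167 = -0.02.

-0.02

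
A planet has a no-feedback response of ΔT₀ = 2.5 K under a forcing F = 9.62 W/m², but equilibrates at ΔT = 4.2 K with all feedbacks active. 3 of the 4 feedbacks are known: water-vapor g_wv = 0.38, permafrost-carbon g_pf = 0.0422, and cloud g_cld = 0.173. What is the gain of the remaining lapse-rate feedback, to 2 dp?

Amplification A = ΔT/ΔT₀ = 4.2/2.5 = 1.68.
Total gain g = 1 − 1/A = 1 − 1/1.68 = 0.4048.
Known gains sum to 0.38 + 0.0422 + 0.173 = 0.5952.
g_lr = 0.4048 − 0.5952 = -0.19.

-0.19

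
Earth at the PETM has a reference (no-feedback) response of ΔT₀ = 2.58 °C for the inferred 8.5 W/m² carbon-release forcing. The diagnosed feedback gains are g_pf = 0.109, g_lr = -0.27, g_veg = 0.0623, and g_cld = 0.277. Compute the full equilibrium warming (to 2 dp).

Total gain g = 0.109 − 0.27 + 0.0623 + 0.277 = 0.1783.
Amplification A = 1/(1 − 0.1783) = 1.217.
ΔT = 2.58 × 1.217 = 3.14 °C.

3.14 °C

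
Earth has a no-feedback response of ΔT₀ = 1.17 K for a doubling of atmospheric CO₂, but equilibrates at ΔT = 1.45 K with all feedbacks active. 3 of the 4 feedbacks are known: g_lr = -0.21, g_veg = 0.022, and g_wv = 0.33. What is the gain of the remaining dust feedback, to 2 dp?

Amplification A = ΔT/ΔT₀ = 1.45/1.17 = 1.239.
Total gain g = 1 − 1/A = 1 − 1/1.239 = 0.1929.
Known gains sum to -0.21 + 0.022 + 0.33 = 0.142.
g_dust = 0.1929 − 0.142 = 0.05.

0.05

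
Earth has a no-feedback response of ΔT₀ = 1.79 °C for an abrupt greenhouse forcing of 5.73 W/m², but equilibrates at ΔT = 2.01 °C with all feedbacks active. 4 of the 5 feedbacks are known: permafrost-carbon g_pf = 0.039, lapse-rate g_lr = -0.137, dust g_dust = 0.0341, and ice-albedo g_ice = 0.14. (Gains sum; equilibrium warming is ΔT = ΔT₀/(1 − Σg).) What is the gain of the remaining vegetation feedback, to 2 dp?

0.03

Amplification A = ΔT/ΔT₀ = 2.01/1.79 = 1.123.
Total gain g = 1 − 1/A = 1 − 1/1.123 = 0.1095.
Known gains sum to 0.039 − 0.137 + 0.0341 + 0.14 = 0.0761.
g_veg = 0.1095 − 0.0761 = 0.03.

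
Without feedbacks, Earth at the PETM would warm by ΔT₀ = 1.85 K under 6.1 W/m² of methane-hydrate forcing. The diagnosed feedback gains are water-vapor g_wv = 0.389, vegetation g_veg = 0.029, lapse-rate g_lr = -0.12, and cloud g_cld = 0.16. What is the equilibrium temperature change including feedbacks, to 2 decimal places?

Total gain g = 0.389 + 0.029 − 0.12 + 0.16 = 0.458.
Amplification A = 1/(1 − 0.458) = 1.845.
ΔT = 1.85 × 1.845 = 3.41 K.

3.41 K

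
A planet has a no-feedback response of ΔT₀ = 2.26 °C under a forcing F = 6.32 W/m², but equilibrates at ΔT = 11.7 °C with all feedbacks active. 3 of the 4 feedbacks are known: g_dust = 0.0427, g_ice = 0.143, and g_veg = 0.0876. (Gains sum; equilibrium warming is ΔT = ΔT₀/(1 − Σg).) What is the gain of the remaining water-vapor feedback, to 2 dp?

0.53

Amplification A = ΔT/ΔT₀ = 11.7/2.26 = 5.177.
Total gain g = 1 − 1/A = 1 − 1/5.177 = 0.8068.
Known gains sum to 0.0427 + 0.143 + 0.0876 = 0.2733.
g_wv = 0.8068 − 0.2733 = 0.53.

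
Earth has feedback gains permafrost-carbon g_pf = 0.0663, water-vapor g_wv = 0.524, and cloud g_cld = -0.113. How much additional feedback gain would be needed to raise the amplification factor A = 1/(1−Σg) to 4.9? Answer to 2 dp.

0.32

Current total gain = 0.4773.
Target gain for A = 4.9: g* = 1 − 1/4.9 = 0.7959.
Additional gain needed = 0.7959 − 0.4773 = 0.32.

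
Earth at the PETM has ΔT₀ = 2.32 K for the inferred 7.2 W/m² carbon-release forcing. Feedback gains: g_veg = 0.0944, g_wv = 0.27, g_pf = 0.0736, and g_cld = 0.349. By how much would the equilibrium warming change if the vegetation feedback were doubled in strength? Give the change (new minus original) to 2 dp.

8.67 K

Original: g = 0.787, ΔT = 2.32/(1−0.787) = 10.8920 K.
With doubled vegetation: g' = 0.8814, ΔT' = 2.32/(1−0.8814) = 19.5616 K.
Change = 19.5616 − 10.8920 = 8.67 K.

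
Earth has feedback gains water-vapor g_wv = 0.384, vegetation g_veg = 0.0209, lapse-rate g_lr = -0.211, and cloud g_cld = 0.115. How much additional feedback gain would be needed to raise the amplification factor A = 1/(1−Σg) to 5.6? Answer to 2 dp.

Current total gain = 0.3089.
Target gain for A = 5.6: g* = 1 − 1/5.6 = 0.8214.
Additional gain needed = 0.8214 − 0.3089 = 0.51.

0.51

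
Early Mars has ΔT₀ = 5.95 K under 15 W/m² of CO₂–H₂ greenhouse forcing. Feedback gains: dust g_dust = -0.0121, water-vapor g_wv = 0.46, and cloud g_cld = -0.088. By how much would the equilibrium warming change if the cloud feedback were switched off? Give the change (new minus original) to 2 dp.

Original: g = 0.3599, ΔT = 5.95/(1−0.3599) = 9.2954 K.
Without cloud: g' = 0.4479, ΔT' = 5.95/(1−0.4479) = 10.7770 K.
Change = 10.7770 − 9.2954 = 1.48 K.

1.48 K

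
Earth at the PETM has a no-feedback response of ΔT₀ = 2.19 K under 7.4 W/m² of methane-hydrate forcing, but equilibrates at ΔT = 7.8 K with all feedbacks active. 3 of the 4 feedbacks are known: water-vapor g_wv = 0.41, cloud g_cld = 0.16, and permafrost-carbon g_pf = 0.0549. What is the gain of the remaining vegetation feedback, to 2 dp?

Amplification A = ΔT/ΔT₀ = 7.8/2.19 = 3.562.
Total gain g = 1 − 1/A = 1 − 1/3.562 = 0.7193.
Known gains sum to 0.41 + 0.16 + 0.0549 = 0.6249.
g_veg = 0.7193 − 0.6249 = 0.09.

0.09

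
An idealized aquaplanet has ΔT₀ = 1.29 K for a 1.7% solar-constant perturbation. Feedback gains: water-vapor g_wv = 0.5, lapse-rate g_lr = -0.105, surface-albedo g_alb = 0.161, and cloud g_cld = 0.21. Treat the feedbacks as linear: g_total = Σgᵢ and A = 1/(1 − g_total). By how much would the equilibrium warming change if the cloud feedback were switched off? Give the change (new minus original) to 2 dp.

Original: g = 0.766, ΔT = 1.29/(1−0.766) = 5.5128 K.
Without cloud: g' = 0.556, ΔT' = 1.29/(1−0.556) = 2.9054 K.
Change = 2.9054 − 5.5128 = -2.61 K.

-2.61 K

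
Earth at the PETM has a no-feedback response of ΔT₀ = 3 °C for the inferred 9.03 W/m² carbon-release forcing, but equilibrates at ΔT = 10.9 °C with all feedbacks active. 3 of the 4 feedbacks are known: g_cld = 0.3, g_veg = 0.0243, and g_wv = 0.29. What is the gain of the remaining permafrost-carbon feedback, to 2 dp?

0.11

Amplification A = ΔT/ΔT₀ = 10.9/3 = 3.633.
Total gain g = 1 − 1/A = 1 − 1/3.633 = 0.7247.
Known gains sum to 0.3 + 0.0243 + 0.29 = 0.6143.
g_pf = 0.7247 − 0.6143 = 0.11.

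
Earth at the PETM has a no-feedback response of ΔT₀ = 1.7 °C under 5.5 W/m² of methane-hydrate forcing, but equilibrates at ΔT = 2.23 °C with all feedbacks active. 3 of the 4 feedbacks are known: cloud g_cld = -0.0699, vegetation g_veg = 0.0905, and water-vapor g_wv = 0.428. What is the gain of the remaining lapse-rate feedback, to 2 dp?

Amplification A = ΔT/ΔT₀ = 2.23/1.7 = 1.312.
Total gain g = 1 − 1/A = 1 − 1/1.312 = 0.2378.
Known gains sum to -0.0699 + 0.0905 + 0.428 = 0.4486.
g_lr = 0.2378 − 0.4486 = -0.21.

-0.21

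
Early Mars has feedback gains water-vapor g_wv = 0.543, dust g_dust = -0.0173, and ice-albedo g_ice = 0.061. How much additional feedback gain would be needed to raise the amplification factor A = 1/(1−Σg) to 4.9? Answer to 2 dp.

0.21

Current total gain = 0.5867.
Target gain for A = 4.9: g* = 1 − 1/4.9 = 0.7959.
Additional gain needed = 0.7959 − 0.5867 = 0.21.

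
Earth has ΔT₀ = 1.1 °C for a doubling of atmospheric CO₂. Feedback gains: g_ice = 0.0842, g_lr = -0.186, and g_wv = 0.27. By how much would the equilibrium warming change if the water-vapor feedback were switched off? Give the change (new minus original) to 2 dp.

Original: g = 0.1682, ΔT = 1.1/(1−0.1682) = 1.3224 °C.
Without water-vapor: g' = -0.1018, ΔT' = 1.1/(1+0.1018) = 0.9984 °C.
Change = 0.9984 − 1.3224 = -0.32 °C.

-0.32 °C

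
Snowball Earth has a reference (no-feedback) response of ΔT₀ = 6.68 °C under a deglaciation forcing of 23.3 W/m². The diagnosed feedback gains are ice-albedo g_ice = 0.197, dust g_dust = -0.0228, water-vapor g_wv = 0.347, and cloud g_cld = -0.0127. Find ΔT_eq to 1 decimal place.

Total gain g = 0.197 − 0.0228 + 0.347 − 0.0127 = 0.5085.
Amplification A = 1/(1 − 0.5085) = 2.035.
ΔT = 6.68 × 2.035 = 13.6 °C.

13.6 °C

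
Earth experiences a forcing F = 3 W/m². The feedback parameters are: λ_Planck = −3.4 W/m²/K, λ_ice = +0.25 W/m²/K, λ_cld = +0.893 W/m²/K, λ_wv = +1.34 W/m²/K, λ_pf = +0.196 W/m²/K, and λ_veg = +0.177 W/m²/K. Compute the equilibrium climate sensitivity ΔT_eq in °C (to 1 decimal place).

5.5 °C

Net feedback parameter λ = (−3.4) + (+0.25) + (+0.893) + (+1.34) + (+0.196) + (+0.177) = -0.544 W/m²/K.
ΔT = −F/λ = −3/(-0.544) = 5.5 °C.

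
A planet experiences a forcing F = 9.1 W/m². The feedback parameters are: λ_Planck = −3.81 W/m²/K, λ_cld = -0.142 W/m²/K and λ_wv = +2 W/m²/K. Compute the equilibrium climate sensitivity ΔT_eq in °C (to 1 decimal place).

4.7 °C

Net feedback parameter λ = (−3.81) + (-0.142) + (+2) = -1.952 W/m²/K.
ΔT = −F/λ = −9.1/(-1.952) = 4.7 °C.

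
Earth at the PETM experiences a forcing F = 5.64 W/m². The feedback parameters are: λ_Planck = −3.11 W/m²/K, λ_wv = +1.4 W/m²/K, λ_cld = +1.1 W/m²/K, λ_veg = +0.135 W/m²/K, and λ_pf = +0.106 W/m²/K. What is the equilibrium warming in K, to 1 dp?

Net feedback parameter λ = (−3.11) + (+1.4) + (+1.1) + (+0.135) + (+0.106) = -0.369 W/m²/K.
ΔT = −F/λ = −5.64/(-0.369) = 15.3 K.

15.3 K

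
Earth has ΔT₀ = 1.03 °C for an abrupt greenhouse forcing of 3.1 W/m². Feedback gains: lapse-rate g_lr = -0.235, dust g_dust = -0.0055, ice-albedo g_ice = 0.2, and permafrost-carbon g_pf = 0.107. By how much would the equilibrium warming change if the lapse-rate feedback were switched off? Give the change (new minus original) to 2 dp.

0.37 °C

Original: g = 0.0665, ΔT = 1.03/(1−0.0665) = 1.1034 °C.
Without lapse-rate: g' = 0.3015, ΔT' = 1.03/(1−0.3015) = 1.4746 °C.
Change = 1.4746 − 1.1034 = 0.37 °C.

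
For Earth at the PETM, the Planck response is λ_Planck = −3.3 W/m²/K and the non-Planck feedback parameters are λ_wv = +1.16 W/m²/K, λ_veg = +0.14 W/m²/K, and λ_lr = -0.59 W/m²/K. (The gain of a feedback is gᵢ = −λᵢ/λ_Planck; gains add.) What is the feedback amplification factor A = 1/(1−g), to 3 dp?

Convert to gains: g_wv = 1.16/3.3 = 0.3515; g_veg = 0.14/3.3 = 0.04242; g_lr = -0.59/3.3 = -0.1788.
Total gain g = 0.21512.
A = 1/(1 − 0.21512) = 1.274.

1.274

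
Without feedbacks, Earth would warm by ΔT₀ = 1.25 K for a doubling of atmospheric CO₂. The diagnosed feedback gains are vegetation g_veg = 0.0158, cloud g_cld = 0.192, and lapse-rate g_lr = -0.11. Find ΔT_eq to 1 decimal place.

1.4 K

Total gain g = 0.0158 + 0.192 − 0.11 = 0.0978.
Amplification A = 1/(1 − 0.0978) = 1.108.
ΔT = 1.25 × 1.108 = 1.4 K.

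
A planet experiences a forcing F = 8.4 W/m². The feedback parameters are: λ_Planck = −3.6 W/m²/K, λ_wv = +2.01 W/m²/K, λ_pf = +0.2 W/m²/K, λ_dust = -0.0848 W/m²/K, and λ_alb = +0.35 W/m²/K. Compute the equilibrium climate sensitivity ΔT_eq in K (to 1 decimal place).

7.5 K

Net feedback parameter λ = (−3.6) + (+2.01) + (+0.2) + (-0.0848) + (+0.35) = -1.1248 W/m²/K.
ΔT = −F/λ = −8.4/(-1.1248) = 7.5 K.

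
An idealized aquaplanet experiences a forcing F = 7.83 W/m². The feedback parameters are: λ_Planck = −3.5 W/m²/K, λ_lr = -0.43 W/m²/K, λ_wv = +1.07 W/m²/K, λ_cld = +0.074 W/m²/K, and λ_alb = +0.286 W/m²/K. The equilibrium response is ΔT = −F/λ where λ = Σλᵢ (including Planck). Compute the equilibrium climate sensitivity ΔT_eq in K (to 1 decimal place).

3.1 K

Net feedback parameter λ = (−3.5) + (-0.43) + (+1.07) + (+0.074) + (+0.286) = -2.5 W/m²/K.
ΔT = −F/λ = −7.83/(-2.5) = 3.1 K.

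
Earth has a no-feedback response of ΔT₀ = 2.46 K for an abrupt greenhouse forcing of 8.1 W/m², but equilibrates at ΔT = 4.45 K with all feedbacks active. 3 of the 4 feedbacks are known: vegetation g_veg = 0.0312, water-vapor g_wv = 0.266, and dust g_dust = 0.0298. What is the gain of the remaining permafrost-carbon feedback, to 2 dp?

Amplification A = ΔT/ΔT₀ = 4.45/2.46 = 1.809.
Total gain g = 1 − 1/A = 1 − 1/1.809 = 0.4472.
Known gains sum to 0.0312 + 0.266 + 0.0298 = 0.327.
g_pf = 0.4472 − 0.327 = 0.12.

0.12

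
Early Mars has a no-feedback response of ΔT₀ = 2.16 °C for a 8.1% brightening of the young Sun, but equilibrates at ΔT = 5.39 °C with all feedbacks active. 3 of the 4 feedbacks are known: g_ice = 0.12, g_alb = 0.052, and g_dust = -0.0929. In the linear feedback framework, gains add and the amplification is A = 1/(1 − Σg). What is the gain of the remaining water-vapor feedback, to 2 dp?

Amplification A = ΔT/ΔT₀ = 5.39/2.16 = 2.495.
Total gain g = 1 − 1/A = 1 − 1/2.495 = 0.5992.
Known gains sum to 0.12 + 0.052 − 0.0929 = 0.0791.
g_wv = 0.5992 − 0.0791 = 0.52.

0.52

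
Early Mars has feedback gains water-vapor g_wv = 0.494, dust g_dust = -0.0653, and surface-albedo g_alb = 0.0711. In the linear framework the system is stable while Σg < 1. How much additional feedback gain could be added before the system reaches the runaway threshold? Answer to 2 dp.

Current total gain = 0.494 − 0.0653 + 0.0711 = 0.4998.
Margin to runaway = 1 − 0.4998 = 0.50.

0.50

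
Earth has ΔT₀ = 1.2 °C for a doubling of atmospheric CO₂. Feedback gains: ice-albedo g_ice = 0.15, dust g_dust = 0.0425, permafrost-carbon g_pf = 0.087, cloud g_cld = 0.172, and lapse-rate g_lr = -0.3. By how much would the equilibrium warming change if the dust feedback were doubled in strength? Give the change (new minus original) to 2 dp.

Original: g = 0.1515, ΔT = 1.2/(1−0.1515) = 1.4143 °C.
With doubled dust: g' = 0.194, ΔT' = 1.2/(1−0.194) = 1.4888 °C.
Change = 1.4888 − 1.4143 = 0.07 °C.

0.07 °C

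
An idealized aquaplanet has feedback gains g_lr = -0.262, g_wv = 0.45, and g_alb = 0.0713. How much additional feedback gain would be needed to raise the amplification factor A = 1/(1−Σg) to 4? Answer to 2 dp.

Current total gain = 0.2593.
Target gain for A = 4: g* = 1 − 1/4 = 0.75.
Additional gain needed = 0.75 − 0.2593 = 0.49.

0.49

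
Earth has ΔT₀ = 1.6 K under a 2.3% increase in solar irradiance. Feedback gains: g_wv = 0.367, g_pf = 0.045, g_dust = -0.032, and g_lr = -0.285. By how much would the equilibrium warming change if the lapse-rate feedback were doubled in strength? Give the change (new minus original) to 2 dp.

-0.42 K

Original: g = 0.095, ΔT = 1.6/(1−0.095) = 1.7680 K.
With doubled lapse-rate: g' = -0.19, ΔT' = 1.6/(1+0.19) = 1.3445 K.
Change = 1.3445 − 1.7680 = -0.42 K.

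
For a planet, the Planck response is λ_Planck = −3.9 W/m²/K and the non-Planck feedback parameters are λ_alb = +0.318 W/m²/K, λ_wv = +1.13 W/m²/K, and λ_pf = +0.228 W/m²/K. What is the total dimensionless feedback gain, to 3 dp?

0.430

Convert to gains: g_alb = 0.318/3.9 = 0.08154; g_wv = 1.13/3.9 = 0.2897; g_pf = 0.228/3.9 = 0.05846.
Total gain g = 0.4297.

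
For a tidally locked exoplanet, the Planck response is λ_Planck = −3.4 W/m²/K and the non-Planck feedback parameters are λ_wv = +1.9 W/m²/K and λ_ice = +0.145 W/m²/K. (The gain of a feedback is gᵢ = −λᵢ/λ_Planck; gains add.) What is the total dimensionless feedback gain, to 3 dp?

Convert to gains: g_wv = 1.9/3.4 = 0.5588; g_ice = 0.145/3.4 = 0.04265.
Total gain g = 0.60145.

0.601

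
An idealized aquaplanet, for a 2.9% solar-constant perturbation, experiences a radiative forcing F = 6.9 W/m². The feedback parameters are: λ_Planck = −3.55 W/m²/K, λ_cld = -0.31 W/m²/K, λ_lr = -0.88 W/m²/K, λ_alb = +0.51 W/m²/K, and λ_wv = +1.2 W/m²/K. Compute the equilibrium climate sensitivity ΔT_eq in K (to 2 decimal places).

2.28 K

Net feedback parameter λ = (−3.55) + (-0.31) + (-0.88) + (+0.51) + (+1.2) = -3.03 W/m²/K.
ΔT = −F/λ = −6.9/(-3.03) = 2.28 K.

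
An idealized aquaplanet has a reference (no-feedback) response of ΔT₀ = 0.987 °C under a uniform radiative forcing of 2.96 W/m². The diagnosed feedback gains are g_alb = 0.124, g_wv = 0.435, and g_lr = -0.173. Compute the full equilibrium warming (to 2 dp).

1.61 °C

Total gain g = 0.124 + 0.435 − 0.173 = 0.386.
Amplification A = 1/(1 − 0.386) = 1.629.
ΔT = 0.987 × 1.629 = 1.61 °C.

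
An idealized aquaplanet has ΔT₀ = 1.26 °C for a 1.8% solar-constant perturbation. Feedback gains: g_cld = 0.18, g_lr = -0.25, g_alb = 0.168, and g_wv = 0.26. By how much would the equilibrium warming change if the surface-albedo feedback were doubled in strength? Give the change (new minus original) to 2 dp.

Original: g = 0.358, ΔT = 1.26/(1−0.358) = 1.9626 °C.
With doubled surface-albedo: g' = 0.526, ΔT' = 1.26/(1−0.526) = 2.6582 °C.
Change = 2.6582 − 1.9626 = 0.70 °C.

0.70 °C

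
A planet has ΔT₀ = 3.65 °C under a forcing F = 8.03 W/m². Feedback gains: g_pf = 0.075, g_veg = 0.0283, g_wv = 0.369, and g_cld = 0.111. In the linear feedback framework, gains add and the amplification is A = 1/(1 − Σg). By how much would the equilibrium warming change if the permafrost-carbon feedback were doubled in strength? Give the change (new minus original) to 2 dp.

Original: g = 0.5833, ΔT = 3.65/(1−0.5833) = 8.7593 °C.
With doubled permafrost-carbon: g' = 0.6583, ΔT' = 3.65/(1−0.6583) = 10.6819 °C.
Change = 10.6819 − 8.7593 = 1.92 °C.

1.92 °C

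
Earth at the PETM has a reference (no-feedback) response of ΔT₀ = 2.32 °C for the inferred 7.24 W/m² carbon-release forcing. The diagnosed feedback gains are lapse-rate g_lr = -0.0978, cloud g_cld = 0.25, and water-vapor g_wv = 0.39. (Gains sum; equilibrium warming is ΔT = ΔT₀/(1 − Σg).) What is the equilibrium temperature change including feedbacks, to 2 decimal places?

Total gain g = -0.0978 + 0.25 + 0.39 = 0.5422.
Amplification A = 1/(1 − 0.5422) = 2.184.
ΔT = 2.32 × 2.184 = 5.07 °C.

5.07 °C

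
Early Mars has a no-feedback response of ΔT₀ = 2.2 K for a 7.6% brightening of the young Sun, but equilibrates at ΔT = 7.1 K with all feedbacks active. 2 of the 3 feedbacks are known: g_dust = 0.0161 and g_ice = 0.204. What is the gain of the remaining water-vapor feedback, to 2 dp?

0.47

Amplification A = ΔT/ΔT₀ = 7.1/2.2 = 3.227.
Total gain g = 1 − 1/A = 1 − 1/3.227 = 0.6901.
Known gains sum to 0.0161 + 0.204 = 0.2201.
g_wv = 0.6901 − 0.2201 = 0.47.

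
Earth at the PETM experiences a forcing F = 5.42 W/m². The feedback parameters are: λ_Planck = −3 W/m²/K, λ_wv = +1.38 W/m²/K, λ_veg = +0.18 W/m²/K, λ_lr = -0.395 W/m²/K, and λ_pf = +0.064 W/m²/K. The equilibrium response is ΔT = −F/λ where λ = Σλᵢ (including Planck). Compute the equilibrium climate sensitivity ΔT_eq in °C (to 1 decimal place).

Net feedback parameter λ = (−3) + (+1.38) + (+0.18) + (-0.395) + (+0.064) = -1.771 W/m²/K.
ΔT = −F/λ = −5.42/(-1.771) = 3.1 °C.

3.1 °C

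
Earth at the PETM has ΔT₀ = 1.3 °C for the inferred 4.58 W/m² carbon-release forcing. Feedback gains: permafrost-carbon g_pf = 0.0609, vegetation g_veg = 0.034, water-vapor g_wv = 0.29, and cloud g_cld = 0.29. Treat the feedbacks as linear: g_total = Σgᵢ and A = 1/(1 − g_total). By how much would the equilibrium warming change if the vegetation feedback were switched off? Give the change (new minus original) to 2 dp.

Original: g = 0.6749, ΔT = 1.3/(1−0.6749) = 3.9988 °C.
Without vegetation: g' = 0.6409, ΔT' = 1.3/(1−0.6409) = 3.6202 °C.
Change = 3.6202 − 3.9988 = -0.38 °C.

-0.38 °C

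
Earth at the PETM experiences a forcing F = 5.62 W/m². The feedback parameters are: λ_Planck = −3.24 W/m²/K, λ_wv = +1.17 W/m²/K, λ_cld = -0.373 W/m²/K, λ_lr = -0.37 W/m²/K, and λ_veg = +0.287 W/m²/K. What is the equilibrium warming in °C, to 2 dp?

Net feedback parameter λ = (−3.24) + (+1.17) + (-0.373) + (-0.37) + (+0.287) = -2.526 W/m²/K.
ΔT = −F/λ = −5.62/(-2.526) = 2.22 °C.

2.22 °C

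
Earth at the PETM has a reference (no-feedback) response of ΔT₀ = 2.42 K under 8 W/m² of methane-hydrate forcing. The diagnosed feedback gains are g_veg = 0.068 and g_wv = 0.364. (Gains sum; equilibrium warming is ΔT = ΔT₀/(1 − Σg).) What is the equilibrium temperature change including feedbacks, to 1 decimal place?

4.3 K

Total gain g = 0.068 + 0.364 = 0.432.
Amplification A = 1/(1 − 0.432) = 1.761.
ΔT = 2.42 × 1.761 = 4.3 K.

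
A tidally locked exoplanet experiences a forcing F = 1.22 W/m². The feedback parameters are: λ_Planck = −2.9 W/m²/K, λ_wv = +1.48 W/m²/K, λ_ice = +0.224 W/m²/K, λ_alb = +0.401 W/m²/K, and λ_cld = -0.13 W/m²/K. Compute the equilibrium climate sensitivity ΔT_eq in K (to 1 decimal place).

Net feedback parameter λ = (−2.9) + (+1.48) + (+0.224) + (+0.401) + (-0.13) = -0.925 W/m²/K.
ΔT = −F/λ = −1.22/(-0.925) = 1.3 K.

1.3 K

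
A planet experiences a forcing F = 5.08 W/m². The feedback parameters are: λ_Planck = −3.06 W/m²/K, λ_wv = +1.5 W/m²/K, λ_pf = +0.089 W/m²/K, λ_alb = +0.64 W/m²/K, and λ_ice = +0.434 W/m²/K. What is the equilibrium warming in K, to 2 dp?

12.80 K

Net feedback parameter λ = (−3.06) + (+1.5) + (+0.089) + (+0.64) + (+0.434) = -0.397 W/m²/K.
ΔT = −F/λ = −5.08/(-0.397) = 12.80 K.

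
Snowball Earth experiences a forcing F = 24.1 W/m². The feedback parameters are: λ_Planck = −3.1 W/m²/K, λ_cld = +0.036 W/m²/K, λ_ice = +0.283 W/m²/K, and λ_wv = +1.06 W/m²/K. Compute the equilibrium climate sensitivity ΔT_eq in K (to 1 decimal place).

14.0 K

Net feedback parameter λ = (−3.1) + (+0.036) + (+0.283) + (+1.06) = -1.721 W/m²/K.
ΔT = −F/λ = −24.1/(-1.721) = 14.0 K.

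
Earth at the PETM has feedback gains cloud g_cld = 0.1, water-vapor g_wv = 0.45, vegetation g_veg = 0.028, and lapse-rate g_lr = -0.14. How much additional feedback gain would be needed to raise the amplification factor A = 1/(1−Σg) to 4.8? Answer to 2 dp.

0.35

Current total gain = 0.438.
Target gain for A = 4.8: g* = 1 − 1/4.8 = 0.7917.
Additional gain needed = 0.7917 − 0.438 = 0.35.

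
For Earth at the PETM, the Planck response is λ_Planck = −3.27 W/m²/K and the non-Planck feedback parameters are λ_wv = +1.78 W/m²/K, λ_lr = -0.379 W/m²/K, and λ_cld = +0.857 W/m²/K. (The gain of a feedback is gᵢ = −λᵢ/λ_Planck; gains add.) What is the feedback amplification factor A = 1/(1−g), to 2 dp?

3.23

Convert to gains: g_wv = 1.78/3.27 = 0.5443; g_lr = -0.379/3.27 = -0.1159; g_cld = 0.857/3.27 = 0.2621.
Total gain g = 0.6905.
A = 1/(1 − 0.6905) = 3.23.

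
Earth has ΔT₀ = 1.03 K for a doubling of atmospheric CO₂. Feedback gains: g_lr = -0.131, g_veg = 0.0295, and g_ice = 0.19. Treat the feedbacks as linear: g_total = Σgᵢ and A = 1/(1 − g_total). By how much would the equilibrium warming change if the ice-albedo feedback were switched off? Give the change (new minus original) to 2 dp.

-0.19 K

Original: g = 0.0885, ΔT = 1.03/(1−0.0885) = 1.1300 K.
Without ice-albedo: g' = -0.1015, ΔT' = 1.03/(1+0.1015) = 0.9351 K.
Change = 0.9351 − 1.1300 = -0.19 K.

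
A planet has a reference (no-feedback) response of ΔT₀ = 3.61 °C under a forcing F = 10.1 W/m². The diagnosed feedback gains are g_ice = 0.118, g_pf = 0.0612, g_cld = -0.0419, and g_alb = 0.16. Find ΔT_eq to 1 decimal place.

Total gain g = 0.118 + 0.0612 − 0.0419 + 0.16 = 0.2973.
Amplification A = 1/(1 − 0.2973) = 1.423.
ΔT = 3.61 × 1.423 = 5.1 °C.

5.1 °C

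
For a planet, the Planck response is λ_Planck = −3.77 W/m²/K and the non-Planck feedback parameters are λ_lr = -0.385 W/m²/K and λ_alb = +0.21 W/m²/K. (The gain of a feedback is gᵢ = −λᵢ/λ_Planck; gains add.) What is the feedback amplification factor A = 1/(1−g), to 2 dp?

Convert to gains: g_lr = -0.385/3.77 = -0.1021; g_alb = 0.21/3.77 = 0.0557.
Total gain g = -0.0464.
A = 1/(1 + 0.0464) = 0.96.

0.96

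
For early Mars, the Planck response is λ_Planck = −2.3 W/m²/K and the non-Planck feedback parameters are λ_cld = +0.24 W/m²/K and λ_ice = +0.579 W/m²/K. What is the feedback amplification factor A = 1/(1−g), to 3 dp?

1.553

Convert to gains: g_cld = 0.24/2.3 = 0.1043; g_ice = 0.579/2.3 = 0.2517.
Total gain g = 0.356.
A = 1/(1 − 0.356) = 1.553.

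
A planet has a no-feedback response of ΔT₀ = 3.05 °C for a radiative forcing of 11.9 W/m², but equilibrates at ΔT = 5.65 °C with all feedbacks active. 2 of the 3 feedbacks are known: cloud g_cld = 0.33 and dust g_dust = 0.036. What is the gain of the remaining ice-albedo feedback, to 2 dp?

Amplification A = ΔT/ΔT₀ = 5.65/3.05 = 1.852.
Total gain g = 1 − 1/A = 1 − 1/1.852 = 0.46.
Known gains sum to 0.33 + 0.036 = 0.366.
g_ice = 0.46 − 0.366 = 0.09.

0.09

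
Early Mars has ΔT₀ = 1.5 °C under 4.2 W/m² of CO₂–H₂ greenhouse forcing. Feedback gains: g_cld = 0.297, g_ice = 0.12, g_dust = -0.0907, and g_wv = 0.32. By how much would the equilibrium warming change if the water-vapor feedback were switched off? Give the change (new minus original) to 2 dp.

Original: g = 0.6463, ΔT = 1.5/(1−0.6463) = 4.2409 °C.
Without water-vapor: g' = 0.3263, ΔT' = 1.5/(1−0.3263) = 2.2265 °C.
Change = 2.2265 − 4.2409 = -2.01 °C.

-2.01 °C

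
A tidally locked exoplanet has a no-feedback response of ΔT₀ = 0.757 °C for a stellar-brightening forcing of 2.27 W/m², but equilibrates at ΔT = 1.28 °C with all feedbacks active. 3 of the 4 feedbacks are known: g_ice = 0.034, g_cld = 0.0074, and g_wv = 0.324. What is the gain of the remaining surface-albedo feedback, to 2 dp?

0.04

Amplification A = ΔT/ΔT₀ = 1.28/0.757 = 1.691.
Total gain g = 1 − 1/A = 1 − 1/1.691 = 0.4086.
Known gains sum to 0.034 + 0.0074 + 0.324 = 0.3654.
g_alb = 0.4086 − 0.3654 = 0.04.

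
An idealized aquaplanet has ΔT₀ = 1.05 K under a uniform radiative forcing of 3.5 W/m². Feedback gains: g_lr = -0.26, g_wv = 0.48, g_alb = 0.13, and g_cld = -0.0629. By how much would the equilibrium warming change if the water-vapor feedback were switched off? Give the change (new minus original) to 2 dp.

-0.59 K

Original: g = 0.2871, ΔT = 1.05/(1−0.2871) = 1.4729 K.
Without water-vapor: g' = -0.1929, ΔT' = 1.05/(1+0.1929) = 0.8802 K.
Change = 0.8802 − 1.4729 = -0.59 K.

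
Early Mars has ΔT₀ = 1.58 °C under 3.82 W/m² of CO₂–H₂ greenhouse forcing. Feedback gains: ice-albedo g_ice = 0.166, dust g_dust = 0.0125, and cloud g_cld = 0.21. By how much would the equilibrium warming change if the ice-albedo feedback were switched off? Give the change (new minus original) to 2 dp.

-0.55 °C

Original: g = 0.3885, ΔT = 1.58/(1−0.3885) = 2.5838 °C.
Without ice-albedo: g' = 0.2225, ΔT' = 1.58/(1−0.2225) = 2.0322 °C.
Change = 2.0322 − 2.5838 = -0.55 °C.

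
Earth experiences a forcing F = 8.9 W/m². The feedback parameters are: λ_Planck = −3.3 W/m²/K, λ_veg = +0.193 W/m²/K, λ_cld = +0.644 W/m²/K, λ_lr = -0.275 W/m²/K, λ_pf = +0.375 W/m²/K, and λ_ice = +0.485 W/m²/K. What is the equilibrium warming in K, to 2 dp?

4.74 K

Net feedback parameter λ = (−3.3) + (+0.193) + (+0.644) + (-0.275) + (+0.375) + (+0.485) = -1.878 W/m²/K.
ΔT = −F/λ = −8.9/(-1.878) = 4.74 K.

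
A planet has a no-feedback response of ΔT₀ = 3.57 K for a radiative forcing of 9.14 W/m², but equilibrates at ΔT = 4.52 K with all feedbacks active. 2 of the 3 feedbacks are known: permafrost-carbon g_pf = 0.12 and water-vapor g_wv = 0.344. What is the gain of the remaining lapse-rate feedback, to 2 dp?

-0.25

Amplification A = ΔT/ΔT₀ = 4.52/3.57 = 1.266.
Total gain g = 1 − 1/A = 1 − 1/1.266 = 0.2101.
Known gains sum to 0.12 + 0.344 = 0.464.
g_lr = 0.2101 − 0.464 = -0.25.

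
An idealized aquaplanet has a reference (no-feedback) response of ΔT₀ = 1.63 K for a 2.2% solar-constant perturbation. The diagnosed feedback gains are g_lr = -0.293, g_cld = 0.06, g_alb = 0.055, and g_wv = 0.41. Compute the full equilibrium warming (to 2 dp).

Total gain g = -0.293 + 0.06 + 0.055 + 0.41 = 0.232.
Amplification A = 1/(1 − 0.232) = 1.302.
ΔT = 1.63 × 1.302 = 2.12 K.

2.12 K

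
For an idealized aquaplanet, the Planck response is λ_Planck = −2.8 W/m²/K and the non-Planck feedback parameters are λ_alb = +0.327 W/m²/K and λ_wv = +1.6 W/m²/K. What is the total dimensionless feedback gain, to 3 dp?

Convert to gains: g_alb = 0.327/2.8 = 0.1168; g_wv = 1.6/2.8 = 0.5714.
Total gain g = 0.6882.

0.688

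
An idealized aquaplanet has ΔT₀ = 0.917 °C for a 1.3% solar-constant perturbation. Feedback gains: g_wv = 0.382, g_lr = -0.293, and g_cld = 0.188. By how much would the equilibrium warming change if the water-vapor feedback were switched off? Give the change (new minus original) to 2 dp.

Original: g = 0.277, ΔT = 0.917/(1−0.277) = 1.2683 °C.
Without water-vapor: g' = -0.105, ΔT' = 0.917/(1+0.105) = 0.8299 °C.
Change = 0.8299 − 1.2683 = -0.44 °C.

-0.44 °C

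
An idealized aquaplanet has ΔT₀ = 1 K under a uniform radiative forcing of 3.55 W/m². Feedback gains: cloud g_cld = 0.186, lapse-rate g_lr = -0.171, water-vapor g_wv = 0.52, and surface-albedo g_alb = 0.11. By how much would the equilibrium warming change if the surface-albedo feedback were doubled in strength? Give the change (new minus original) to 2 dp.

1.26 K

Original: g = 0.645, ΔT = 1/(1−0.645) = 2.8169 K.
With doubled surface-albedo: g' = 0.755, ΔT' = 1/(1−0.755) = 4.0816 K.
Change = 4.0816 − 2.8169 = 1.26 K.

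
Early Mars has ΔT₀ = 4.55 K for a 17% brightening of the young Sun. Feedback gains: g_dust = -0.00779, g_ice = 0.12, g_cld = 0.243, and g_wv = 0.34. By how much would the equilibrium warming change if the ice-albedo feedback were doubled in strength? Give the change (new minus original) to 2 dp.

9.69 K

Original: g = 0.69521, ΔT = 4.55/(1−0.69521) = 14.9283 K.
With doubled ice-albedo: g' = 0.81521, ΔT' = 4.55/(1−0.81521) = 24.6225 K.
Change = 24.6225 − 14.9283 = 9.69 K.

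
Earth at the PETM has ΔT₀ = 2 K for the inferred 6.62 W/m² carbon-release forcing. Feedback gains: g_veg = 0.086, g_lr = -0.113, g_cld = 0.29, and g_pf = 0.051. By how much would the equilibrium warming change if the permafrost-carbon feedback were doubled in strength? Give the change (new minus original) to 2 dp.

Original: g = 0.314, ΔT = 2/(1−0.314) = 2.9155 K.
With doubled permafrost-carbon: g' = 0.365, ΔT' = 2/(1−0.365) = 3.1496 K.
Change = 3.1496 − 2.9155 = 0.23 K.

0.23 K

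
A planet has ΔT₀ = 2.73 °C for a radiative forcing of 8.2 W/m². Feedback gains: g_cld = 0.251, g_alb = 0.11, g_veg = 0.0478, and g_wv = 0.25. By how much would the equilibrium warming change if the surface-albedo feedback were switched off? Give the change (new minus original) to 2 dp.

-1.95 °C

Original: g = 0.6588, ΔT = 2.73/(1−0.6588) = 8.0012 °C.
Without surface-albedo: g' = 0.5488, ΔT' = 2.73/(1−0.5488) = 6.0505 °C.
Change = 6.0505 − 8.0012 = -1.95 °C.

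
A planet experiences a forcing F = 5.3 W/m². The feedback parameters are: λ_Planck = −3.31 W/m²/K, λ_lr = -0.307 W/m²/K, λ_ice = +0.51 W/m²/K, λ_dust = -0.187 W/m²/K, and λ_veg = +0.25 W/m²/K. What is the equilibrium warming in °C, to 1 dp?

Net feedback parameter λ = (−3.31) + (-0.307) + (+0.51) + (-0.187) + (+0.25) = -3.044 W/m²/K.
ΔT = −F/λ = −5.3/(-3.044) = 1.7 °C.

1.7 °C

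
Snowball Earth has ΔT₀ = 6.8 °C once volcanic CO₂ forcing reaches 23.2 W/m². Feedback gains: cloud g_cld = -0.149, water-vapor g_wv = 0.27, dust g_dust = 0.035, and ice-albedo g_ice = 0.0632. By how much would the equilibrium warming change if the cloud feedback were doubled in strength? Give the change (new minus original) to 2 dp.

-1.40 °C

Original: g = 0.2192, ΔT = 6.8/(1−0.2192) = 8.7090 °C.
With doubled cloud: g' = 0.0702, ΔT' = 6.8/(1−0.0702) = 7.3134 °C.
Change = 7.3134 − 8.7090 = -1.40 °C.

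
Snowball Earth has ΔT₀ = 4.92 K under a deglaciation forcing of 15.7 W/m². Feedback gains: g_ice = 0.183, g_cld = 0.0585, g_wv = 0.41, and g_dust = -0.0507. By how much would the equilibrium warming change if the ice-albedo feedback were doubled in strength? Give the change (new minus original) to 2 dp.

10.43 K

Original: g = 0.6008, ΔT = 4.92/(1−0.6008) = 12.3246 K.
With doubled ice-albedo: g' = 0.7838, ΔT' = 4.92/(1−0.7838) = 22.7567 K.
Change = 22.7567 − 12.3246 = 10.43 K.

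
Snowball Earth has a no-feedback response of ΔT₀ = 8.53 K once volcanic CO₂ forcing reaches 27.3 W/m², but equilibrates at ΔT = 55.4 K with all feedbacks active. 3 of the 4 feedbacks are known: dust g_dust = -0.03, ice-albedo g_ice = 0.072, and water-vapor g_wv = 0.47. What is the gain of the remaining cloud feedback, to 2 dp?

0.33

Amplification A = ΔT/ΔT₀ = 55.4/8.53 = 6.495.
Total gain g = 1 − 1/A = 1 − 1/6.495 = 0.846.
Known gains sum to -0.03 + 0.072 + 0.47 = 0.512.
g_cld = 0.846 − 0.512 = 0.33.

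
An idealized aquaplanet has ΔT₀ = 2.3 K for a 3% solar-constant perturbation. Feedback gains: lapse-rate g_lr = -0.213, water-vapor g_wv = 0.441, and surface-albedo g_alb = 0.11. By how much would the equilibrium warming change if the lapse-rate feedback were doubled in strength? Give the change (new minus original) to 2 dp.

Original: g = 0.338, ΔT = 2.3/(1−0.338) = 3.4743 K.
With doubled lapse-rate: g' = 0.125, ΔT' = 2.3/(1−0.125) = 2.6286 K.
Change = 2.6286 − 3.4743 = -0.85 K.

-0.85 K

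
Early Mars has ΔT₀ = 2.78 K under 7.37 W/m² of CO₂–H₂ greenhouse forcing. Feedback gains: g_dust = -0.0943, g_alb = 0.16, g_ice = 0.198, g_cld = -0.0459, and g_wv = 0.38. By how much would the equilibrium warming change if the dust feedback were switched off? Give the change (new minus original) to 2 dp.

Original: g = 0.5978, ΔT = 2.78/(1−0.5978) = 6.9120 K.
Without dust: g' = 0.6921, ΔT' = 2.78/(1−0.6921) = 9.0289 K.
Change = 9.0289 − 6.9120 = 2.12 K.

2.12 K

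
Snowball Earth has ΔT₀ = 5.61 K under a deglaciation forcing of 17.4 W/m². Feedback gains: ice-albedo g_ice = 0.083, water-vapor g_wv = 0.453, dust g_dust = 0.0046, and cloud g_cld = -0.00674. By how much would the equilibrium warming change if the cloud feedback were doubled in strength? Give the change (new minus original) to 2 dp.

-0.17 K

Original: g = 0.53386, ΔT = 5.61/(1−0.53386) = 12.0350 K.
With doubled cloud: g' = 0.52712, ΔT' = 5.61/(1−0.52712) = 11.8635 K.
Change = 11.8635 − 12.0350 = -0.17 K.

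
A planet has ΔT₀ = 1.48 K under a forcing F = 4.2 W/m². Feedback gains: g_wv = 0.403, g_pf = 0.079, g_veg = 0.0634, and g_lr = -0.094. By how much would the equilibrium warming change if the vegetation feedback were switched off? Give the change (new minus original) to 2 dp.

-0.28 K

Original: g = 0.4514, ΔT = 1.48/(1−0.4514) = 2.6978 K.
Without vegetation: g' = 0.388, ΔT' = 1.48/(1−0.388) = 2.4183 K.
Change = 2.4183 − 2.6978 = -0.28 K.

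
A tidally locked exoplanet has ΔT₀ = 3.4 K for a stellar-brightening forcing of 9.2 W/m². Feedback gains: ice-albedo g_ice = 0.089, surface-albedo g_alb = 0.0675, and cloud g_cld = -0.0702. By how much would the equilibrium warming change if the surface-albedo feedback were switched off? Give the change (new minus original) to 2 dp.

Original: g = 0.0863, ΔT = 3.4/(1−0.0863) = 3.7211 K.
Without surface-albedo: g' = 0.0188, ΔT' = 3.4/(1−0.0188) = 3.4651 K.
Change = 3.4651 − 3.7211 = -0.26 K.

-0.26 K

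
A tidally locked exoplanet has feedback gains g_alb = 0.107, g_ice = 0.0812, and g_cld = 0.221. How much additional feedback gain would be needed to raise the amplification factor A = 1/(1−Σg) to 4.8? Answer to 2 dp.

0.38

Current total gain = 0.4092.
Target gain for A = 4.8: g* = 1 − 1/4.8 = 0.7917.
Additional gain needed = 0.7917 − 0.4092 = 0.38.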